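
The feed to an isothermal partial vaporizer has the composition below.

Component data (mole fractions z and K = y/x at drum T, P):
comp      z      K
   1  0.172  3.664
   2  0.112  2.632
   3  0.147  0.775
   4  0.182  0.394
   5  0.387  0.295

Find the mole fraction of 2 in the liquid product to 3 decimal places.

Let ψ = V/F and solve Σ zᵢ(Kᵢ−1)/(1+ψ(Kᵢ−1)) = 0.
Feasibility: ΣzᵢKᵢ = 1.225, Σzᵢ/Kᵢ = 2.053 — both > 1, two phases present.
Newton iteration, ψ⁰ = 0.43:
  ψ = 0.430: g = -0.2563, g' = -0.896 → ψ = 0.144
  ψ = 0.144: g = 0.0207, g' = -1.160 → ψ = 0.162
Converged at ψ = 0.162.
Compositions from xᵢ = zᵢ/(1+ψ(Kᵢ−1)), yᵢ = Kᵢxᵢ:
  1: x = 0.120, y = 0.440
  2: x = 0.089, y = 0.233
  3: x = 0.153, y = 0.118
  4: x = 0.202, y = 0.080
  5: x = 0.437, y = 0.129

x_2 = 0.089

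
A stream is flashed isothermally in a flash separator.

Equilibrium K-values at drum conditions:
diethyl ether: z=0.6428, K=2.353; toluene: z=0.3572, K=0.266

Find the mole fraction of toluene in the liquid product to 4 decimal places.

x_toluene = 0.6483

Material balance + equilibrium reduce to Σ zᵢ(Kᵢ−1)/(1+ψ(Kᵢ−1)) = 0.
Check two-phase: ΣzᵢKᵢ = 1.6075 > 1 and Σzᵢ/Kᵢ = 1.6160 > 1, so g(0) = 0.6075 > 0 and g(1) = -0.6160 < 0.
Binary case is linear: z₁(K₁−1)(1+ψ(K₂−1)) + z₂(K₂−1)(1+ψ(K₁−1)) = 0
⇒ ψ = [z₁(K₁−1)+z₂(K₂−1)] / [−(K₁−1)(K₂−1)] = 0.60752/0.99310 = 0.6117
Compositions from xᵢ = zᵢ/(1+ψ(Kᵢ−1)), yᵢ = Kᵢxᵢ:
  diethyl ether: x = 0.3517, y = 0.8276
  toluene: x = 0.6483, y = 0.1724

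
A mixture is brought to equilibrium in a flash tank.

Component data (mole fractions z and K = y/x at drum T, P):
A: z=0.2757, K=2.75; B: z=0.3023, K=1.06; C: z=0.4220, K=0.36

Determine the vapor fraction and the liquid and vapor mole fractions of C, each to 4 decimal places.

Let ψ = V/F and solve Σ zᵢ(Kᵢ−1)/(1+ψ(Kᵢ−1)) = 0.
Feasibility: ΣzᵢKᵢ = 1.2305, Σzᵢ/Kᵢ = 1.5577 — both > 1, two phases present.
Iterate (Newton) starting at ψ = 0.39:
  ψ = 0.3900: g = -0.05543, g' = -0.6063 → ψ = 0.2986
  ψ = 0.2986: g = 0.00084, g' = -0.6295 → ψ = 0.2999
Converged at ψ = 0.2999.
Compositions from xᵢ = zᵢ/(1+ψ(Kᵢ−1)), yᵢ = Kᵢxᵢ:
  A: x = 0.1808, y = 0.4972
  B: x = 0.2970, y = 0.3148
  C: x = 0.5222, y = 0.1880

ψ = 0.2999, x_C = 0.5222, y_C = 0.1880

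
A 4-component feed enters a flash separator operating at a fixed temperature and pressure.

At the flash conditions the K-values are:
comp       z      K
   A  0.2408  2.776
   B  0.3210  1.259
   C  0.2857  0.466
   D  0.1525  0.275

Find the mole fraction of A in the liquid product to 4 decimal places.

Rachford–Rice: g(ψ) = Σ zᵢ(Kᵢ−1)/(1+ψ(Kᵢ−1)) = 0.
g(0) = ΣzᵢKᵢ − 1 = 0.2477 and g(1) = 1 − Σzᵢ/Kᵢ = -0.5093, so a root lies in (0, 1).
Iterate (Newton) starting at ψ = 0.5:
  ψ = 0.5000: g = -0.08145, g' = -0.5788 → ψ = 0.3593
  ψ = 0.3593: g = -0.00116, g' = -0.5724 → ψ = 0.3573
Converged at ψ = 0.3573.
Compositions from xᵢ = zᵢ/(1+ψ(Kᵢ−1)), yᵢ = Kᵢxᵢ:
  A: x = 0.1473, y = 0.4090
  B: x = 0.2938, y = 0.3699
  C: x = 0.3531, y = 0.1645
  D: x = 0.2058, y = 0.0566

x_A = 0.1473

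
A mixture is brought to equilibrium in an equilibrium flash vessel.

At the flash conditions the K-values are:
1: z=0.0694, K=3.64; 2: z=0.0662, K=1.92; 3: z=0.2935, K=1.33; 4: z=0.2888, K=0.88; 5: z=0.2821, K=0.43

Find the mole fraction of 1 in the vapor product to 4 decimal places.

y_1 = 0.1362

Material balance + equilibrium reduce to Σ zᵢ(Kᵢ−1)/(1+β(Kᵢ−1)) = 0.
g(0) = ΣzᵢKᵢ − 1 = 0.1455 and g(1) = 1 − Σzᵢ/Kᵢ = -0.2585, so a root lies in (0, 1).
Iterate (Newton) starting at β = 0.5:
  β = 0.5000: g = -0.05793, g' = -0.3237 → β = 0.3210
  β = 0.3210: g = 0.00091, g' = -0.3430 → β = 0.3237
Converged at β = 0.3237.
Compositions from xᵢ = zᵢ/(1+β(Kᵢ−1)), yᵢ = Kᵢxᵢ:
  1: x = 0.0374, y = 0.1362
  2: x = 0.0510, y = 0.0979
  3: x = 0.2652, y = 0.3527
  4: x = 0.3005, y = 0.2644
  5: x = 0.3459, y = 0.1487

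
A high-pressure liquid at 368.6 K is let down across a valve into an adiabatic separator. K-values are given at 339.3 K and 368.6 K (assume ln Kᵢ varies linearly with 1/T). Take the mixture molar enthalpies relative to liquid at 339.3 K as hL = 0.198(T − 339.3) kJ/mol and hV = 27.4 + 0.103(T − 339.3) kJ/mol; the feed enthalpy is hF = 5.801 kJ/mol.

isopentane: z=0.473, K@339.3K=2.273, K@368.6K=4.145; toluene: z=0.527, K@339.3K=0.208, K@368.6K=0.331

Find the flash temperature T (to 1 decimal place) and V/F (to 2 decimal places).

T = 340.4 K, V/F = 0.20

Adiabatic flash: solve Rachford–Rice at each trial T, then check hF = ψ·hV(T) + (1−ψ)·hL(T).
  T = 339.3 K: K = (2.273, 0.208), RR gives ψ = 0.183, H_out = 5.021 kJ/mol
  T = 368.6 K: K = (4.145, 0.331), RR gives ψ = 0.539, H_out = 19.081 kJ/mol
  T = 354.0 K: K = (3.111, 0.265), RR gives ψ = 0.394, H_out = 13.156 kJ/mol
  T = 346.6 K: K = (2.665, 0.235), RR gives ψ = 0.302, H_out = 9.511 kJ/mol
  T = 343.0 K: K = (2.466, 0.222), RR gives ψ = 0.248, H_out = 7.445 kJ/mol
  T = 341.1 K: K = (2.365, 0.215), RR gives ψ = 0.216, H_out = 6.244 kJ/mol
Linear interpolation between T = 339.3 (H_out = 5.021) and T = 341.1 (H_out = 6.244) on hF = 5.801 gives T ≈ 340.4 K, at which ψ = 0.20.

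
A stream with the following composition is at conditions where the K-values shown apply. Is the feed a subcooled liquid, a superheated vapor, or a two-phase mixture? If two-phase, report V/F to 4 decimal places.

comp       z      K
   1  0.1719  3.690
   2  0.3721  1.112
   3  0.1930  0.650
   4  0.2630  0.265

two-phase, V/F = 0.2590

ΣzᵢKᵢ = 1.2432; Σzᵢ/Kᵢ = 1.6706.
Both exceed 1, so a two-phase solution exists.
Newton–Raphson from ψ = 0.5:
  ψ = 0.5000: g = -0.15084, g' = -0.6203 → ψ = 0.2568
  ψ = 0.2568: g = 0.00149, g' = -0.6839 → ψ = 0.2590
Converged at ψ = 0.2590.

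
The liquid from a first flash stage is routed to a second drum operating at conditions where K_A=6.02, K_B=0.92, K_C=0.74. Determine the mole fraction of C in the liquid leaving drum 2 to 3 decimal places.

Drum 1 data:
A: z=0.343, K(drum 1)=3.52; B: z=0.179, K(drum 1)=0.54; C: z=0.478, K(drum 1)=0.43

x_C (drum 2) = 0.731

Drum 1:
Rachford–Rice: g(ψ₁) = Σ zᵢ(Kᵢ−1)/(1+ψ₁(Kᵢ−1)) = 0.
g(0) = ΣzᵢKᵢ − 1 = 0.510 and g(1) = 1 − Σzᵢ/Kᵢ = -0.541, so a root lies in (0, 1).
Iterate (Newton) starting at ψ₁ = 0.5:
  ψ₁ = 0.500: g = -0.1055, g' = -0.794 → ψ₁ = 0.367
  ψ₁ = 0.367: g = 0.0054, g' = -0.891 → ψ₁ = 0.373
Converged at ψ₁ = 0.373.
Drum-1 compositions:
  A: x = 0.177, y = 0.622
  B: x = 0.216, y = 0.117
  C: x = 0.607, y = 0.261
Drum-2 feed = drum-1 liquid: z₂ = (0.1768, 0.2161, 0.6071).
Drum 2:
Newton–Raphson from ψ₂ = 0.5:
  ψ₂ = 0.500: g = 0.0534, g' = -0.417 → ψ₂ = 0.628
  ψ₂ = 0.628: g = 0.0069, g' = -0.319 → ψ₂ = 0.649
  ψ₂ = 0.649: g = 0.0001, g' = -0.306 → ψ₂ = 0.650
Converged at ψ₂ = 0.650.
  A: x = 0.041, y = 0.250
  B: x = 0.228, y = 0.210
  C: x = 0.731, y = 0.541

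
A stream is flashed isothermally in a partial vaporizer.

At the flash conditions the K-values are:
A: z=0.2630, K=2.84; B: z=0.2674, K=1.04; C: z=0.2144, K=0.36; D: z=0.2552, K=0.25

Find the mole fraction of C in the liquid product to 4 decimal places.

Newton–Raphson from V/F = 0.62:
  V/F = 0.6200: g = -0.34875, g' = -0.9376 → V/F = 0.2480
  V/F = 0.2480: g = -0.05538, g' = -0.7610 → V/F = 0.1753
  V/F = 0.1753: g = 0.00163, g' = -0.8112 → V/F = 0.1773
Converged at V/F = 0.1773.
Compositions from xᵢ = zᵢ/(1+V/F(Kᵢ−1)), yᵢ = Kᵢxᵢ:
  A: x = 0.1983, y = 0.5632
  B: x = 0.2655, y = 0.2761
  C: x = 0.2418, y = 0.0871
  D: x = 0.2943, y = 0.0736

x_C = 0.2418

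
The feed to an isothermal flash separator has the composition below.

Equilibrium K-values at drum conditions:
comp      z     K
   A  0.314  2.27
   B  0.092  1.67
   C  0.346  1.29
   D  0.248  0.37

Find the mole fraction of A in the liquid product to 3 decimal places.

Let ψ = V/F and solve Σ zᵢ(Kᵢ−1)/(1+ψ(Kᵢ−1)) = 0.
Check two-phase: ΣzᵢKᵢ = 1.405 > 1 and Σzᵢ/Kᵢ = 1.132 > 1, so g(0) = 0.405 > 0 and g(1) = -0.132 < 0.
Iterate (Newton) starting at ψ = 0.45:
  ψ = 0.450: g = 0.1718, g' = -0.444 → ψ = 0.837
  ψ = 0.837: g = -0.0170, g' = -0.595 → ψ = 0.808
Converged at ψ = 0.808.
Compositions from xᵢ = zᵢ/(1+ψ(Kᵢ−1)), yᵢ = Kᵢxᵢ:
  A: x = 0.155, y = 0.352
  B: x = 0.060, y = 0.100
  C: x = 0.280, y = 0.362
  D: x = 0.505, y = 0.187

x_A = 0.155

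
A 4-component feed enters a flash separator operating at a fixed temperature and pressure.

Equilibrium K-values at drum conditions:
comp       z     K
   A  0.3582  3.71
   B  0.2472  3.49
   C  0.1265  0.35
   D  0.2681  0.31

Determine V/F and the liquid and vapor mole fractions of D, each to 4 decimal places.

V/F = 0.7426, x_D = 0.5498, y_D = 0.1704

Rachford–Rice: g(V/F) = Σ zᵢ(Kᵢ−1)/(1+V/F(Kᵢ−1)) = 0.
g(0) = ΣzᵢKᵢ − 1 = 1.3190 and g(1) = 1 − Σzᵢ/Kᵢ = -0.3936, so a root lies in (0, 1).
Iterate (Newton) starting at V/F = 0.5:
  V/F = 0.5000: g = 0.28213, g' = -1.1933 → V/F = 0.7364
  V/F = 0.7364: g = 0.00742, g' = -1.2083 → V/F = 0.7426
Converged at V/F = 0.7426.
Compositions from xᵢ = zᵢ/(1+V/F(Kᵢ−1)), yᵢ = Kᵢxᵢ:
  A: x = 0.1189, y = 0.4412
  B: x = 0.0868, y = 0.3028
  C: x = 0.2445, y = 0.0856
  D: x = 0.5498, y = 0.1704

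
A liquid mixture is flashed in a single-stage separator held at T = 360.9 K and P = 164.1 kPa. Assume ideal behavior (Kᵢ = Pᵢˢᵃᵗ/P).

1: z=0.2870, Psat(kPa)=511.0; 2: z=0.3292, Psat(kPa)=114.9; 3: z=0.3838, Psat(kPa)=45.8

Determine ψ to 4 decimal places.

ψ = 0.1980

Raoult's law: Kᵢ = Pᵢˢᵃᵗ/P = Pᵢˢᵃᵗ/164.1.
  K_1 = 511.0/164.1 = 3.113955, K_2 = 114.9/164.1 = 0.700183, K_3 = 45.8/164.1 = 0.279098
Let ψ = V/F and solve Σ zᵢ(Kᵢ−1)/(1+ψ(Kᵢ−1)) = 0.
Feasibility: ΣzᵢKᵢ = 1.2313, Σzᵢ/Kᵢ = 1.9375 — both > 1, two phases present.
Newton–Raphson from ψ = 0.59:
  ψ = 0.5900: g = -0.33140, g' = -0.9016 → ψ = 0.2224
  ψ = 0.2224: g = -0.02262, g' = -0.9102 → ψ = 0.1976
  ψ = 0.1976: g = 0.00039, g' = -0.9428 → ψ = 0.1980
Converged at ψ = 0.1980.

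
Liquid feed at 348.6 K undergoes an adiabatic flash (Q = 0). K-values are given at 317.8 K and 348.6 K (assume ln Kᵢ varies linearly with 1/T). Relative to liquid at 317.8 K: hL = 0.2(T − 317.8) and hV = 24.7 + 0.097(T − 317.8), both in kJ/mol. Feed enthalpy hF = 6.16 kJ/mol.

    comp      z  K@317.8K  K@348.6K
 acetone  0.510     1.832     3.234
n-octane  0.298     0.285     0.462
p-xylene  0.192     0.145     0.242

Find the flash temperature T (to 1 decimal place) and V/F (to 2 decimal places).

T = 323.2 K, V/F = 0.21

Adiabatic flash: solve Rachford–Rice at each trial T, then check hF = ψ·hV(T) + (1−ψ)·hL(T).
  T = 317.8 K: K = (1.832, 0.285, 0.145), RR gives ψ = 0.073, H_out = 1.808 kJ/mol
  T = 348.6 K: K = (3.234, 0.462, 0.242), RR gives ψ = 0.583, H_out = 18.721 kJ/mol
  T = 333.2 K: K = (2.466, 0.367, 0.190), RR gives ψ = 0.388, H_out = 12.037 kJ/mol
  T = 325.5 K: K = (2.133, 0.324, 0.166), RR gives ψ = 0.257, H_out = 7.689 kJ/mol
  T = 321.6 K: K = (1.977, 0.304, 0.155), RR gives ψ = 0.174, H_out = 4.978 kJ/mol
  T = 323.6 K: K = (2.056, 0.314, 0.161), RR gives ψ = 0.218, H_out = 6.424 kJ/mol
Linear interpolation between T = 321.6 (H_out = 4.978) and T = 323.6 (H_out = 6.424) on hF = 6.16 gives T ≈ 323.2 K, at which ψ = 0.21.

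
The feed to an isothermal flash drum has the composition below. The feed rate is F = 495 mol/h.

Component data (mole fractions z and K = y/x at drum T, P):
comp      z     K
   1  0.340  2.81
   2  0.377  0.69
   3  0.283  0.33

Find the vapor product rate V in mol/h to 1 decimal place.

Rachford–Rice: g(V/F) = Σ zᵢ(Kᵢ−1)/(1+V/F(Kᵢ−1)) = 0.
Feasibility: ΣzᵢKᵢ = 1.309, Σzᵢ/Kᵢ = 1.525 — both > 1, two phases present.
Iterate (Newton) starting at V/F = 0.69:
  V/F = 0.690: g = -0.2277, g' = -0.718 → V/F = 0.373
  V/F = 0.373: g = -0.0176, g' = -0.669 → V/F = 0.347
Converged at V/F = 0.347.
Then V = V/F·F = 0.3470·495 = 171.8 mol/h and L = F − V = 323.2 mol/h.

V = 171.8 mol/h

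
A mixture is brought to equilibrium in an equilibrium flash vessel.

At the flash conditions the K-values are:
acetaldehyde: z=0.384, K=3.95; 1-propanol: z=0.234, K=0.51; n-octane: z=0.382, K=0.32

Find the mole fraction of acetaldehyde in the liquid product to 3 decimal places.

Rachford–Rice: g(V/F) = Σ zᵢ(Kᵢ−1)/(1+V/F(Kᵢ−1)) = 0.
Feasibility: ΣzᵢKᵢ = 1.758, Σzᵢ/Kᵢ = 1.750 — both > 1, two phases present.
Newton iteration, V/F⁰ = 0.5:
  V/F = 0.500: g = -0.0877, g' = -1.050 → V/F = 0.416
  V/F = 0.416: g = 0.0019, g' = -1.105 → V/F = 0.418
Converged at V/F = 0.418.
Compositions from xᵢ = zᵢ/(1+V/F(Kᵢ−1)), yᵢ = Kᵢxᵢ:
  acetaldehyde: x = 0.172, y = 0.679
  1-propanol: x = 0.294, y = 0.150
  n-octane: x = 0.534, y = 0.171

x_acetaldehyde = 0.172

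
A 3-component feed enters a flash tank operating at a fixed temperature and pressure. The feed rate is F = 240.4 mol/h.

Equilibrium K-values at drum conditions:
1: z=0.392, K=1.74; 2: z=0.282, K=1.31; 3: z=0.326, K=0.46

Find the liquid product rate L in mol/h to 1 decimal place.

Material balance + equilibrium reduce to Σ zᵢ(Kᵢ−1)/(1+V/F(Kᵢ−1)) = 0.
g(0) = ΣzᵢKᵢ − 1 = 0.201 and g(1) = 1 − Σzᵢ/Kᵢ = -0.149, so a root lies in (0, 1).
Newton–Raphson from V/F = 0.49:
  V/F = 0.490: g = 0.0494, g' = -0.312 → V/F = 0.648
  V/F = 0.648: g = -0.0021, g' = -0.342 → V/F = 0.642
Converged at V/F = 0.642.
Then V = V/F·F = 0.6423·240.4 = 154.4 mol/h and L = F − V = 86.0 mol/h.

L = 86.0 mol/h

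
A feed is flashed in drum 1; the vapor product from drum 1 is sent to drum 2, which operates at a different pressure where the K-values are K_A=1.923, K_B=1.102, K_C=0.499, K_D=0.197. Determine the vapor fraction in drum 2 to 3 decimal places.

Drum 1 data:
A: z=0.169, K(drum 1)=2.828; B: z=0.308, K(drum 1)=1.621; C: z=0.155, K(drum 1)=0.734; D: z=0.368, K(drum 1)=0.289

Drum 1:
Rachford–Rice: g(ψ₁) = Σ zᵢ(Kᵢ−1)/(1+ψ₁(Kᵢ−1)) = 0.
g(0) = ΣzᵢKᵢ − 1 = 0.197 and g(1) = 1 − Σzᵢ/Kᵢ = -0.734, so a root lies in (0, 1).
Newton iteration, ψ₁⁰ = 0.5:
  ψ₁ = 0.500: g = -0.1462, g' = -0.686 → ψ₁ = 0.287
  ψ₁ = 0.287: g = -0.0083, g' = -0.635 → ψ₁ = 0.274
Converged at ψ₁ = 0.274.
Drum-1 compositions:
  A: x = 0.113, y = 0.319
  B: x = 0.263, y = 0.427
  C: x = 0.167, y = 0.123
  D: x = 0.457, y = 0.132
Drum-2 feed = drum-1 vapor: z₂ = (0.3185, 0.4267, 0.1227, 0.1321).
Drum 2:
Rachford–Rice: g(ψ₂) = Σ zᵢ(Kᵢ−1)/(1+ψ₂(Kᵢ−1)) = 0.
Feasibility: ΣzᵢKᵢ = 1.170, Σzᵢ/Kᵢ = 1.469 — both > 1, two phases present.
Iterate (Newton) starting at ψ₂ = 0.3:
  ψ₂ = 0.300: g = 0.0604, g' = -0.361 → ψ₂ = 0.467
  ψ₂ = 0.467: g = -0.0031, g' = -0.407 → ψ₂ = 0.460
Converged at ψ₂ = 0.460.
  A: x = 0.224, y = 0.430
  B: x = 0.408, y = 0.449
  C: x = 0.159, y = 0.080
  D: x = 0.209, y = 0.041

V/F (drum 2) = 0.460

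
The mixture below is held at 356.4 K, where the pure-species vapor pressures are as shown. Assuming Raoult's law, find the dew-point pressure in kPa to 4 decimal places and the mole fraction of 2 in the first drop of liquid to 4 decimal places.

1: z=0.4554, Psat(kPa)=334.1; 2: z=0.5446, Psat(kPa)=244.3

Pdew = 278.3739 kPa, x_2 = 0.6206

At the dew point ψ → 1, so Σzᵢ/Kᵢ = 1 with Kᵢ = Pᵢˢᵃᵗ/P ⇒ 1/P = Σzᵢ/Pᵢˢᵃᵗ.
1/P = 0.4554/334.1 + 0.5446/244.3 = 0.0035923 ⇒ P = 278.3739 kPa
xᵢ = zᵢP/Pᵢˢᵃᵗ ⇒ x_2 = 0.5446·278.3739/244.3 = 0.6206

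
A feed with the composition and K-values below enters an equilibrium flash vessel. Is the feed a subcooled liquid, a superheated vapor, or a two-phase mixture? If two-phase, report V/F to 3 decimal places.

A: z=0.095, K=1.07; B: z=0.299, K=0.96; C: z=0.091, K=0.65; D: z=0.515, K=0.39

ΣzᵢKᵢ = 0.649; Σzᵢ/Kᵢ = 1.861.
Since ΣzᵢKᵢ < 1 the mixture is below its bubble point — single liquid phase.

subcooled liquid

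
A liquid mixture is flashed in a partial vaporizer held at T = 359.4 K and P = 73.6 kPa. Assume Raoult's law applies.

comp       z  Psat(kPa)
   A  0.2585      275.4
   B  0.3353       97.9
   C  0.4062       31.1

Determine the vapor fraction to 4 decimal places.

Raoult's law: Kᵢ = Pᵢˢᵃᵗ/P = Pᵢˢᵃᵗ/73.6.
  K_A = 275.4/73.6 = 3.741848, K_B = 97.9/73.6 = 1.330163, K_C = 31.1/73.6 = 0.422554
Iterate (Newton) starting at ψ = 0.55:
  ψ = 0.5500: g = 0.03257, g' = -0.6260 → ψ = 0.6020
  ψ = 0.6020: g = 0.00019, g' = -0.6203 → ψ = 0.6023
Converged at ψ = 0.6023.

ψ = 0.6023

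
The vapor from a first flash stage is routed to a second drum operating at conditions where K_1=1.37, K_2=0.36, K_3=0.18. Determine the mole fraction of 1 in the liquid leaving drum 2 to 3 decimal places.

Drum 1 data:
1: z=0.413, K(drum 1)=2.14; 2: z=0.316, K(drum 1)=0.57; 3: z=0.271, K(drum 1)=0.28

Drum 1:
Newton iteration, ψ₁⁰ = 0.5:
  ψ₁ = 0.500: g = -0.1781, g' = -0.656 → ψ₁ = 0.228
  ψ₁ = 0.228: g = -0.0106, g' = -0.611 → ψ₁ = 0.211
Converged at ψ₁ = 0.211.
Drum-1 compositions:
  1: x = 0.333, y = 0.712
  2: x = 0.348, y = 0.198
  3: x = 0.320, y = 0.089
Drum-2 feed = drum-1 vapor: z₂ = (0.7124, 0.1981, 0.0895).
Drum 2:
Rachford–Rice: g(ψ₂) = Σ zᵢ(Kᵢ−1)/(1+ψ₂(Kᵢ−1)) = 0.
Check two-phase: ΣzᵢKᵢ = 1.063 > 1 and Σzᵢ/Kᵢ = 1.567 > 1, so g(0) = 0.063 > 0 and g(1) = -0.567 < 0.
Iterate (Newton) starting at ψ₂ = 0.57:
  ψ₂ = 0.570: g = -0.1197, g' = -0.480 → ψ₂ = 0.321
  ψ₂ = 0.321: g = -0.0234, g' = -0.317 → ψ₂ = 0.247
  ψ₂ = 0.247: g = -0.0010, g' = -0.291 → ψ₂ = 0.243
Converged at ψ₂ = 0.243.
  1: x = 0.654, y = 0.895
  2: x = 0.235, y = 0.084
  3: x = 0.112, y = 0.020

x_1 (drum 2) = 0.654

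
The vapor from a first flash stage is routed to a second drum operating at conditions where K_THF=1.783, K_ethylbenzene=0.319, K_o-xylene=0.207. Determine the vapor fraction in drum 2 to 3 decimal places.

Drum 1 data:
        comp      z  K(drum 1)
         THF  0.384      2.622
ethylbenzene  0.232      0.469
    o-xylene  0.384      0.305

Drum 1:
Rachford–Rice: g(ψ₁) = Σ zᵢ(Kᵢ−1)/(1+ψ₁(Kᵢ−1)) = 0.
Check two-phase: ΣzᵢKᵢ = 1.233 > 1 and Σzᵢ/Kᵢ = 1.900 > 1, so g(0) = 0.233 > 0 and g(1) = -0.900 < 0.
Iterate (Newton) starting at ψ₁ = 0.63:
  ψ₁ = 0.630: g = -0.3518, g' = -0.982 → ψ₁ = 0.272
  ψ₁ = 0.272: g = -0.0406, g' = -0.858 → ψ₁ = 0.224
  ψ₁ = 0.224: g = 0.0007, g' = -0.888 → ψ₁ = 0.225
Converged at ψ₁ = 0.225.
Drum-1 compositions:
  THF: x = 0.281, y = 0.738
  ethylbenzene: x = 0.263, y = 0.124
  o-xylene: x = 0.455, y = 0.139
Drum-2 feed = drum-1 vapor: z₂ = (0.7376, 0.1236, 0.1388).
Drum 2:
Let ψ₂ = V/F and solve Σ zᵢ(Kᵢ−1)/(1+ψ₂(Kᵢ−1)) = 0.
g(0) = ΣzᵢKᵢ − 1 = 0.383 and g(1) = 1 − Σzᵢ/Kᵢ = -0.472, so a root lies in (0, 1).
Newton–Raphson from ψ₂ = 0.5:
  ψ₂ = 0.500: g = 0.1050, g' = -0.605 → ψ₂ = 0.674
  ψ₂ = 0.674: g = -0.0137, g' = -0.792 → ψ₂ = 0.656
Converged at ψ₂ = 0.656.
  THF: x = 0.487, y = 0.869
  ethylbenzene: x = 0.223, y = 0.071
  o-xylene: x = 0.289, y = 0.060

V/F (drum 2) = 0.656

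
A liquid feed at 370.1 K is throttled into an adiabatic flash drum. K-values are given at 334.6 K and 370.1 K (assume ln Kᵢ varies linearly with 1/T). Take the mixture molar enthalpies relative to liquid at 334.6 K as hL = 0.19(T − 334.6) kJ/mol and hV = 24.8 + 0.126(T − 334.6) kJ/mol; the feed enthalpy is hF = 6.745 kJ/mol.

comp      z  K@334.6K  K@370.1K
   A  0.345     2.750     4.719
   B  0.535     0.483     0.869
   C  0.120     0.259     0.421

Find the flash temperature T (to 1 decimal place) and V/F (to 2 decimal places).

T = 335.8 K, V/F = 0.26

Adiabatic flash: solve Rachford–Rice at each trial T, then check hF = ψ·hV(T) + (1−ψ)·hL(T).
  T = 334.6 K: K = (2.750, 0.483, 0.259), RR gives ψ = 0.242, H_out = 5.990 kJ/mol
  T = 370.1 K: K = (4.719, 0.869, 0.421), RR gives ψ = 1.000, H_out = 29.273 kJ/mol
  T = 352.4 K: K = (3.654, 0.658, 0.335), RR gives ψ = 0.584, H_out = 17.196 kJ/mol
  T = 343.5 K: K = (3.182, 0.566, 0.295), RR gives ψ = 0.404, H_out = 11.491 kJ/mol
  T = 339.1 K: K = (2.963, 0.524, 0.277), RR gives ψ = 0.323, H_out = 8.781 kJ/mol
  T = 336.9 K: K = (2.858, 0.504, 0.268), RR gives ψ = 0.283, H_out = 7.424 kJ/mol
Linear interpolation between T = 334.6 (H_out = 5.990) and T = 336.9 (H_out = 7.424) on hF = 6.745 gives T ≈ 335.8 K, at which ψ = 0.26.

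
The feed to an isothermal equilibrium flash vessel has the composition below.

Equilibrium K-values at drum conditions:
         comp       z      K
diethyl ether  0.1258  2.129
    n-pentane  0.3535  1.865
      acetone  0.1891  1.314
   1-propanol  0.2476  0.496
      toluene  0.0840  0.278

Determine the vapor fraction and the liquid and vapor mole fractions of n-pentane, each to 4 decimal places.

ψ = 0.7061, x_n-pentane = 0.2195, y_n-pentane = 0.4093

Let ψ = V/F and solve Σ zᵢ(Kᵢ−1)/(1+ψ(Kᵢ−1)) = 0.
Check two-phase: ΣzᵢKᵢ = 1.3217 > 1 and Σzᵢ/Kᵢ = 1.1939 > 1, so g(0) = 0.3217 > 0 and g(1) = -0.1939 < 0.
Iterate (Newton) starting at ψ = 0.62:
  ψ = 0.6200: g = 0.04098, g' = -0.4572 → ψ = 0.7096
  ψ = 0.7096: g = -0.00176, g' = -0.5000 → ψ = 0.7061
Converged at ψ = 0.7061.
Compositions from xᵢ = zᵢ/(1+ψ(Kᵢ−1)), yᵢ = Kᵢxᵢ:
  diethyl ether: x = 0.0700, y = 0.1490
  n-pentane: x = 0.2195, y = 0.4093
  acetone: x = 0.1548, y = 0.2034
  1-propanol: x = 0.3844, y = 0.1907
  toluene: x = 0.1714, y = 0.0476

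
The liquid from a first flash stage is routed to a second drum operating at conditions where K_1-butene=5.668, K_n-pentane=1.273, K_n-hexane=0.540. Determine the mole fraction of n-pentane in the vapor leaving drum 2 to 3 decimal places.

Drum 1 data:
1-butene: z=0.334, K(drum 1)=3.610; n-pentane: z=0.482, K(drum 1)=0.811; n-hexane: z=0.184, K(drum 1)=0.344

y_n-pentane (drum 2) = 0.574

Drum 1:
Material balance + equilibrium reduce to Σ zᵢ(Kᵢ−1)/(1+ψ₁(Kᵢ−1)) = 0.
Check two-phase: ΣzᵢKᵢ = 1.660 > 1 and Σzᵢ/Kᵢ = 1.222 > 1, so g(0) = 0.660 > 0 and g(1) = -0.222 < 0.
Newton–Raphson from ψ₁ = 0.69:
  ψ₁ = 0.690: g = -0.0140, g' = -0.577 → ψ₁ = 0.666
Converged at ψ₁ = 0.666.
Drum-1 compositions:
  1-butene: x = 0.122, y = 0.440
  n-pentane: x = 0.551, y = 0.447
  n-hexane: x = 0.327, y = 0.112
Drum-2 feed = drum-1 liquid: z₂ = (0.1220, 0.5514, 0.3266).
Drum 2:
Material balance + equilibrium reduce to Σ zᵢ(Kᵢ−1)/(1+ψ₂(Kᵢ−1)) = 0.
g(0) = ΣzᵢKᵢ − 1 = 0.570 and g(1) = 1 − Σzᵢ/Kᵢ = -0.059, so a root lies in (0, 1).
Newton iteration, ψ₂⁰ = 0.67:
  ψ₂ = 0.670: g = 0.0481, g' = -0.330 → ψ₂ = 0.816
  ψ₂ = 0.816: g = 0.0011, g' = -0.320 → ψ₂ = 0.819
Converged at ψ₂ = 0.819.
  1-butene: x = 0.025, y = 0.143
  n-pentane: x = 0.451, y = 0.574
  n-hexane: x = 0.524, y = 0.283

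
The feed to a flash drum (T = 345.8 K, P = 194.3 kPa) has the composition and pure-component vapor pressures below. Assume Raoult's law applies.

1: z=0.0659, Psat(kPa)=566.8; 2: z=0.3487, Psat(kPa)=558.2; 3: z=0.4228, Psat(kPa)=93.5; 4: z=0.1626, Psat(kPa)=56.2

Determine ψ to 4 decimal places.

ψ = 0.4081

Raoult's law: Kᵢ = Pᵢˢᵃᵗ/P = Pᵢˢᵃᵗ/194.3.
  K_1 = 566.8/194.3 = 2.917138, K_2 = 558.2/194.3 = 2.872877, K_3 = 93.5/194.3 = 0.481215, K_4 = 56.2/194.3 = 0.289243
Let ψ = V/F and solve Σ zᵢ(Kᵢ−1)/(1+ψ(Kᵢ−1)) = 0.
g(0) = ΣzᵢKᵢ − 1 = 0.4445 and g(1) = 1 − Σzᵢ/Kᵢ = -0.5847, so a root lies in (0, 1).
Newton iteration, ψ⁰ = 0.5:
  ψ = 0.5000: g = -0.07369, g' = -0.7945 → ψ = 0.4072
  ψ = 0.4072: g = 0.00069, g' = -0.8156 → ψ = 0.4081
Converged at ψ = 0.4081.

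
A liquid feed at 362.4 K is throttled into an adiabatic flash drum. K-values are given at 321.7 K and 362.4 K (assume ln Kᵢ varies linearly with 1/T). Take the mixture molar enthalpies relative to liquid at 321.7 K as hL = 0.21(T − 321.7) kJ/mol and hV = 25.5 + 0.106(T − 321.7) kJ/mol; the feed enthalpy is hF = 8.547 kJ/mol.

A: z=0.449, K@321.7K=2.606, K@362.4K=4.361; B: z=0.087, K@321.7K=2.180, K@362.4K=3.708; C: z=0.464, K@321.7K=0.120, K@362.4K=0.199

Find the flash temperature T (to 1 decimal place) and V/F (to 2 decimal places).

Adiabatic flash: solve Rachford–Rice at each trial T, then check hF = ψ·hV(T) + (1−ψ)·hL(T).
  T = 321.7 K: K = (2.606, 2.180, 0.120), RR gives ψ = 0.306, H_out = 7.806 kJ/mol
  T = 362.4 K: K = (4.361, 3.708, 0.199), RR gives ψ = 0.526, H_out = 19.735 kJ/mol
  T = 342.0 K: K = (3.421, 2.887, 0.157), RR gives ψ = 0.436, H_out = 14.463 kJ/mol
  T = 331.9 K: K = (3.000, 2.521, 0.138), RR gives ψ = 0.379, H_out = 11.414 kJ/mol
  T = 326.8 K: K = (2.799, 2.347, 0.129), RR gives ψ = 0.345, H_out = 9.694 kJ/mol
  T = 324.2 K: K = (2.700, 2.261, 0.124), RR gives ψ = 0.326, H_out = 8.755 kJ/mol
  T = 322.9 K: K = (2.651, 2.219, 0.122), RR gives ψ = 0.316, H_out = 8.268 kJ/mol
Linear interpolation between T = 322.9 (H_out = 8.268) and T = 324.2 (H_out = 8.755) on hF = 8.547 gives T ≈ 323.6 K, at which ψ = 0.32.

T = 323.6 K, V/F = 0.32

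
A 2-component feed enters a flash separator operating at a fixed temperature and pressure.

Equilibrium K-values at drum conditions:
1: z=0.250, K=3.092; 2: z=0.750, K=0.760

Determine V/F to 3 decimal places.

V/F = 0.683

Rachford–Rice: g(V/F) = Σ zᵢ(Kᵢ−1)/(1+V/F(Kᵢ−1)) = 0.
Check two-phase: ΣzᵢKᵢ = 1.343 > 1 and Σzᵢ/Kᵢ = 1.068 > 1, so g(0) = 0.343 > 0 and g(1) = -0.068 < 0.
Binary case is linear: z₁(K₁−1)(1+V/F(K₂−1)) + z₂(K₂−1)(1+V/F(K₁−1)) = 0
⇒ V/F = [z₁(K₁−1)+z₂(K₂−1)] / [−(K₁−1)(K₂−1)] = 0.3430/0.5021 = 0.683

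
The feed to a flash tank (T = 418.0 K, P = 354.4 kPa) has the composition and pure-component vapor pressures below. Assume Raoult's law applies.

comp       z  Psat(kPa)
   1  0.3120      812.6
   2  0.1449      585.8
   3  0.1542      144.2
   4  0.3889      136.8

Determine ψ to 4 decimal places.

ψ = 0.2447

Raoult's law: Kᵢ = Pᵢˢᵃᵗ/P = Pᵢˢᵃᵗ/354.4.
  K_1 = 812.6/354.4 = 2.292889, K_2 = 585.8/354.4 = 1.652935, K_3 = 144.2/354.4 = 0.406885, K_4 = 136.8/354.4 = 0.386005
Rachford–Rice: g(ψ) = Σ zᵢ(Kᵢ−1)/(1+ψ(Kᵢ−1)) = 0.
g(0) = ΣzᵢKᵢ − 1 = 0.1678 and g(1) = 1 − Σzᵢ/Kᵢ = -0.6102, so a root lies in (0, 1).
Newton iteration, ψ⁰ = 0.5:
  ψ = 0.5000: g = -0.15825, g' = -0.6424 → ψ = 0.2537
  ψ = 0.2537: g = -0.00556, g' = -0.6221 → ψ = 0.2447
Converged at ψ = 0.2447.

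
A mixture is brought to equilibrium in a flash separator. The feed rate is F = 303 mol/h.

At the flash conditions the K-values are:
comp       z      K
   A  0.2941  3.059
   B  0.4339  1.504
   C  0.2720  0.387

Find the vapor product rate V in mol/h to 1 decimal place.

V = 268.7 mol/h

Let ψ = V/F and solve Σ zᵢ(Kᵢ−1)/(1+ψ(Kᵢ−1)) = 0.
Check two-phase: ΣzᵢKᵢ = 1.6575 > 1 and Σzᵢ/Kᵢ = 1.0875 > 1, so g(0) = 0.6575 > 0 and g(1) = -0.0875 < 0.
Newton–Raphson from ψ = 0.5:
  ψ = 0.5000: g = 0.23262, g' = -0.5855 → ψ = 0.8973
  ψ = 0.8973: g = -0.00729, g' = -0.7108 → ψ = 0.8870
  ψ = 0.8870: g = -0.00006, g' = -0.6997 → ψ = 0.8869
Converged at ψ = 0.8869.
Then V = ψ·F = 0.8869·303 = 268.7 mol/h and L = F − V = 34.3 mol/h.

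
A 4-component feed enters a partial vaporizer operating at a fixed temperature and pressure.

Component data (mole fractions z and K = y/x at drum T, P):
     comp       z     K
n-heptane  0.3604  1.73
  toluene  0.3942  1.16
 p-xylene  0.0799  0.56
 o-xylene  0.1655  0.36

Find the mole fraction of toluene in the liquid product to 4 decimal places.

Iterate (Newton) starting at ψ = 0.66:
  ψ = 0.6600: g = 0.00167, g' = -0.3296 → ψ = 0.6651
Converged at ψ = 0.6651.
Compositions from xᵢ = zᵢ/(1+ψ(Kᵢ−1)), yᵢ = Kᵢxᵢ:
  n-heptane: x = 0.2426, y = 0.4197
  toluene: x = 0.3563, y = 0.4133
  p-xylene: x = 0.1130, y = 0.0633
  o-xylene: x = 0.2881, y = 0.1037

x_toluene = 0.3563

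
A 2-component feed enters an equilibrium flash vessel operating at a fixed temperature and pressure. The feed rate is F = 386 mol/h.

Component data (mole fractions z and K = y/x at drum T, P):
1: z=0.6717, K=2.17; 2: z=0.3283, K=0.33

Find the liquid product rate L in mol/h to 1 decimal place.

L = 107.3 mol/h

Material balance + equilibrium reduce to Σ zᵢ(Kᵢ−1)/(1+ψ(Kᵢ−1)) = 0.
g(0) = ΣzᵢKᵢ − 1 = 0.5659 and g(1) = 1 − Σzᵢ/Kᵢ = -0.3044, so a root lies in (0, 1).
Iterate (Newton) starting at ψ = 0.57:
  ψ = 0.5700: g = 0.11560, g' = -0.7167 → ψ = 0.7313
  ψ = 0.7313: g = -0.00776, g' = -0.8336 → ψ = 0.7220
  ψ = 0.7220: g = -0.00005, g' = -0.8231 → ψ = 0.7219
Converged at ψ = 0.7219.
Then V = ψ·F = 0.7219·386 = 278.7 mol/h and L = F − V = 107.3 mol/h.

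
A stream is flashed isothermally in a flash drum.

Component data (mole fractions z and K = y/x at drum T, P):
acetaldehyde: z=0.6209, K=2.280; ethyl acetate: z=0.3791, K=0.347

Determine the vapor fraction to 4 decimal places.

Rachford–Rice: g(ψ) = Σ zᵢ(Kᵢ−1)/(1+ψ(Kᵢ−1)) = 0.
Feasibility: ΣzᵢKᵢ = 1.5472, Σzᵢ/Kᵢ = 1.3648 — both > 1, two phases present.
Newton–Raphson from ψ = 0.5:
  ψ = 0.5000: g = 0.11704, g' = -0.7346 → ψ = 0.6593
  ψ = 0.6593: g = -0.00371, g' = -0.7977 → ψ = 0.6547
Converged at ψ = 0.6547.

ψ = 0.6547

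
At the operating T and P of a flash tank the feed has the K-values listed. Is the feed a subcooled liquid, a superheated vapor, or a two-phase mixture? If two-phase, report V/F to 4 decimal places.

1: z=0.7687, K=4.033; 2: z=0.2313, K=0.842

superheated vapor

ΣzᵢKᵢ = 3.2949; Σzᵢ/Kᵢ = 0.4653.
Since Σzᵢ/Kᵢ < 1 the mixture is above its dew point — single vapor phase.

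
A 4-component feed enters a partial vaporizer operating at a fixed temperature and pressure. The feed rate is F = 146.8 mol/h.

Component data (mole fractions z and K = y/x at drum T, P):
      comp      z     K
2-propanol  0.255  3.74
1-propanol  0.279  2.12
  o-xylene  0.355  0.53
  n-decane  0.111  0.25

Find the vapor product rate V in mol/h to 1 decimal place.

V = 101.0 mol/h

Rachford–Rice: g(ψ) = Σ zᵢ(Kᵢ−1)/(1+ψ(Kᵢ−1)) = 0.
g(0) = ΣzᵢKᵢ − 1 = 0.761 and g(1) = 1 − Σzᵢ/Kᵢ = -0.314, so a root lies in (0, 1).
Newton–Raphson from ψ = 0.52:
  ψ = 0.520: g = 0.1283, g' = -0.771 → ψ = 0.687
  ψ = 0.687: g = 0.0012, g' = -0.779 → ψ = 0.688
Converged at ψ = 0.688.
Then V = ψ·F = 0.6881·146.8 = 101.0 mol/h and L = F − V = 45.8 mol/h.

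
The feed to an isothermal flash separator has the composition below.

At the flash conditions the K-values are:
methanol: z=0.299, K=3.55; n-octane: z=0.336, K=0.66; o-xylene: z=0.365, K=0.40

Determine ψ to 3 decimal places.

Newton iteration, ψ⁰ = 0.5:
  ψ = 0.500: g = -0.1154, g' = -0.700 → ψ = 0.335
  ψ = 0.335: g = 0.0080, g' = -0.820 → ψ = 0.345
Converged at ψ = 0.345.

ψ = 0.345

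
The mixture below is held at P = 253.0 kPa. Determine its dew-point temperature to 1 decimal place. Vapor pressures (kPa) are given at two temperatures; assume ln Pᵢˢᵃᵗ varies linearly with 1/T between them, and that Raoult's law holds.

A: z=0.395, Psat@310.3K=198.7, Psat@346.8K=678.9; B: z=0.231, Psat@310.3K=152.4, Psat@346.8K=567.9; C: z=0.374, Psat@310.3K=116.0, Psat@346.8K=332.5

Dew-point temperature: Σzᵢ·P/Pᵢˢᵃᵗ(T) = 1. Interpolate ln Pᵢˢᵃᵗ = aᵢ + bᵢ/T.
  T = 310.3 K: ΣzᵢP/Pᵢˢᵃᵗ = 1.7021
  T = 346.8 K: ΣzᵢP/Pᵢˢᵃᵗ = 0.5347
  T = 328.6 K: ΣzᵢP/Pᵢˢᵃᵗ = 0.9210
  T = 319.5 K: ΣzᵢP/Pᵢˢᵃᵗ = 1.2385
  T = 324.1 K: ΣzᵢP/Pᵢˢᵃᵗ = 1.0639
  T = 326.4 K: ΣzᵢP/Pᵢˢᵃᵗ = 0.9878
Interpolating between 324.1 K and 326.4 K gives T ≈ 326.0 K.

T = 326.0 K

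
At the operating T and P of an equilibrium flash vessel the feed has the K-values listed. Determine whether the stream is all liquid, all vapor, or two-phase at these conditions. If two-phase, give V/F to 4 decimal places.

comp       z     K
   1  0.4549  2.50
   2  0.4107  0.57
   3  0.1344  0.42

two-phase, V/F = 0.6030

ΣzᵢKᵢ = 1.4278; Σzᵢ/Kᵢ = 1.2225.
Both exceed 1, so a two-phase solution exists.
Newton iteration, ψ⁰ = 0.5:
  ψ = 0.5000: g = 0.05515, g' = -0.5471 → ψ = 0.6008
  ψ = 0.6008: g = 0.00114, g' = -0.5277 → ψ = 0.6030
Converged at ψ = 0.6030.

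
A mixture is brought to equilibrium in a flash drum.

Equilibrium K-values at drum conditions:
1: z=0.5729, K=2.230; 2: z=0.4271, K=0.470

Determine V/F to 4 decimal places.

Rachford–Rice: g(V/F) = Σ zᵢ(Kᵢ−1)/(1+V/F(Kᵢ−1)) = 0.
Check two-phase: ΣzᵢKᵢ = 1.4783 > 1 and Σzᵢ/Kᵢ = 1.1656 > 1, so g(0) = 0.4783 > 0 and g(1) = -0.1656 < 0.
Binary case is linear: z₁(K₁−1)(1+V/F(K₂−1)) + z₂(K₂−1)(1+V/F(K₁−1)) = 0
⇒ V/F = [z₁(K₁−1)+z₂(K₂−1)] / [−(K₁−1)(K₂−1)] = 0.47830/0.65190 = 0.7337

V/F = 0.7337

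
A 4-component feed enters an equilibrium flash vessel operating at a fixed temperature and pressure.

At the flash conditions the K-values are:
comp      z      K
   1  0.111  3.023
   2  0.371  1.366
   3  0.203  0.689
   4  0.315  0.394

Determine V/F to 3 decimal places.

Newton–Raphson from V/F = 0.5:
  V/F = 0.500: g = -0.1222, g' = -0.413 → V/F = 0.204
Converged at V/F = 0.204.

V/F = 0.204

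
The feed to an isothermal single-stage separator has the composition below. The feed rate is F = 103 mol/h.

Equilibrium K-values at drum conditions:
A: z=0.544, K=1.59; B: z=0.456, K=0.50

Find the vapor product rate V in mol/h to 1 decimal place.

V = 32.5 mol/h

Binary case is linear: z₁(K₁−1)(1+ψ(K₂−1)) + z₂(K₂−1)(1+ψ(K₁−1)) = 0
⇒ ψ = [z₁(K₁−1)+z₂(K₂−1)] / [−(K₁−1)(K₂−1)] = 0.0930/0.2950 = 0.315
Then V = ψ·F = 0.3151·103 = 32.5 mol/h and L = F − V = 70.5 mol/h.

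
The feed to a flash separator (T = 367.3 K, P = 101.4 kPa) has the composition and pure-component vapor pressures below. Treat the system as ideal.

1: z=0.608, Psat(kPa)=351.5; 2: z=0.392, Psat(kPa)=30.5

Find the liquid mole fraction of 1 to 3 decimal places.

x_1 = 0.221

Raoult's law: Kᵢ = Pᵢˢᵃᵗ/P = Pᵢˢᵃᵗ/101.4.
  K_1 = 351.5/101.4 = 3.46647, K_2 = 30.5/101.4 = 0.30079
Material balance + equilibrium reduce to Σ zᵢ(Kᵢ−1)/(1+V/F(Kᵢ−1)) = 0.
Check two-phase: ΣzᵢKᵢ = 2.226 > 1 and Σzᵢ/Kᵢ = 1.479 > 1, so g(0) = 1.226 > 0 and g(1) = -0.479 < 0.
Binary case is linear: z₁(K₁−1)(1+V/F(K₂−1)) + z₂(K₂−1)(1+V/F(K₁−1)) = 0
⇒ V/F = [z₁(K₁−1)+z₂(K₂−1)] / [−(K₁−1)(K₂−1)] = 1.2255/1.7246 = 0.711
Compositions from xᵢ = zᵢ/(1+V/F(Kᵢ−1)), yᵢ = Kᵢxᵢ:
  1: x = 0.221, y = 0.766
  2: x = 0.779, y = 0.234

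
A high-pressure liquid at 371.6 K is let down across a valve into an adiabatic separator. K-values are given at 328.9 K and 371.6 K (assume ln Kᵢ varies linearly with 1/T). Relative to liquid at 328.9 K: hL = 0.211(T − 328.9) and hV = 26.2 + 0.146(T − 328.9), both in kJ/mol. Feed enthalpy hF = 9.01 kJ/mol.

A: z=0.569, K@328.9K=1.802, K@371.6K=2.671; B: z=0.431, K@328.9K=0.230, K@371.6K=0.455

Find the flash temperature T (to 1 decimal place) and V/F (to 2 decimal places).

T = 335.2 K, V/F = 0.30

Adiabatic flash: solve Rachford–Rice at each trial T, then check hF = ψ·hV(T) + (1−ψ)·hL(T).
  T = 328.9 K: K = (1.802, 0.230), RR gives ψ = 0.202, H_out = 5.281 kJ/mol
  T = 371.6 K: K = (2.671, 0.455), RR gives ψ = 0.786, H_out = 27.424 kJ/mol
  T = 350.2 K: K = (2.219, 0.330), RR gives ψ = 0.496, H_out = 16.798 kJ/mol
  T = 339.5 K: K = (2.005, 0.277), RR gives ψ = 0.358, H_out = 11.373 kJ/mol
  T = 334.2 K: K = (1.903, 0.253), RR gives ψ = 0.284, H_out = 8.459 kJ/mol
  T = 336.9 K: K = (1.955, 0.265), RR gives ψ = 0.323, H_out = 9.970 kJ/mol
  T = 335.5 K: K = (1.928, 0.258), RR gives ψ = 0.303, H_out = 9.194 kJ/mol
Linear interpolation between T = 334.2 (H_out = 8.459) and T = 335.5 (H_out = 9.194) on hF = 9.01 gives T ≈ 335.2 K, at which ψ = 0.30.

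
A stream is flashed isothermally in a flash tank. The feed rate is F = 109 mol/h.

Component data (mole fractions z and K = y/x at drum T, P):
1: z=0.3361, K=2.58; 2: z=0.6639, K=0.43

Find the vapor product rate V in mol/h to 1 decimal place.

V = 18.5 mol/h

Rachford–Rice: g(V/F) = Σ zᵢ(Kᵢ−1)/(1+V/F(Kᵢ−1)) = 0.
Feasibility: ΣzᵢKᵢ = 1.1526, Σzᵢ/Kᵢ = 1.6742 — both > 1, two phases present.
Iterate (Newton) starting at V/F = 0.5:
  V/F = 0.5000: g = -0.23259, g' = -0.6838 → V/F = 0.1598
  V/F = 0.1598: g = 0.00760, g' = -0.7959 → V/F = 0.1694
  V/F = 0.1694: g = 0.00005, g' = -0.7864 → V/F = 0.1695
Converged at V/F = 0.1695.
Then V = V/F·F = 0.1695·109 = 18.5 mol/h and L = F − V = 90.5 mol/h.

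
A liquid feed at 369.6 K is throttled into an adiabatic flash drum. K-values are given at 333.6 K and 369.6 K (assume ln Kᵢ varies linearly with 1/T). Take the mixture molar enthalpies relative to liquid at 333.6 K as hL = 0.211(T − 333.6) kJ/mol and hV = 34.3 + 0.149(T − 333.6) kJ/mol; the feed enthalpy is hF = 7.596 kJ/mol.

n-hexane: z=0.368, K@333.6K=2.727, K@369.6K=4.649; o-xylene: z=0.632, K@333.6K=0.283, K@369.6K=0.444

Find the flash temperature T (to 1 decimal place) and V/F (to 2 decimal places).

Adiabatic flash: solve Rachford–Rice at each trial T, then check hF = ψ·hV(T) + (1−ψ)·hL(T).
  T = 333.6 K: K = (2.727, 0.283), RR gives ψ = 0.147, H_out = 5.052 kJ/mol
  T = 369.6 K: K = (4.649, 0.444), RR gives ψ = 0.489, H_out = 23.267 kJ/mol
  T = 351.6 K: K = (3.610, 0.359), RR gives ψ = 0.332, H_out = 14.800 kJ/mol
  T = 342.6 K: K = (3.149, 0.320), RR gives ψ = 0.247, H_out = 10.224 kJ/mol
  T = 338.1 K: K = (2.933, 0.301), RR gives ψ = 0.200, H_out = 7.737 kJ/mol
  T = 335.9 K: K = (2.831, 0.292), RR gives ψ = 0.175, H_out = 6.453 kJ/mol
Linear interpolation between T = 335.9 (H_out = 6.453) and T = 338.1 (H_out = 7.737) on hF = 7.596 gives T ≈ 337.9 K, at which ψ = 0.20.

T = 337.9 K, V/F = 0.20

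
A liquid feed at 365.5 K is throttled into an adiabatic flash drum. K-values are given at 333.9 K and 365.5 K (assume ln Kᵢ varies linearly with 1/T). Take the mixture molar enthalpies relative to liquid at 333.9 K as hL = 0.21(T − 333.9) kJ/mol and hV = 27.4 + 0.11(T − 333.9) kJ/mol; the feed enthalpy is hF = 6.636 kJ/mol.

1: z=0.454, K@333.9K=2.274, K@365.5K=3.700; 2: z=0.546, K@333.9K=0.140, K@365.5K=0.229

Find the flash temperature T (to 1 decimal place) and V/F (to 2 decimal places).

Adiabatic flash: solve Rachford–Rice at each trial T, then check hF = ψ·hV(T) + (1−ψ)·hL(T).
  T = 333.9 K: K = (2.274, 0.140), RR gives ψ = 0.099, H_out = 2.722 kJ/mol
  T = 365.5 K: K = (3.700, 0.229), RR gives ψ = 0.387, H_out = 16.008 kJ/mol
  T = 349.7 K: K = (2.933, 0.181), RR gives ψ = 0.272, H_out = 10.338 kJ/mol
  T = 341.8 K: K = (2.590, 0.160), RR gives ψ = 0.197, H_out = 6.898 kJ/mol
  T = 337.9 K: K = (2.431, 0.150), RR gives ψ = 0.152, H_out = 4.953 kJ/mol
  T = 339.9 K: K = (2.512, 0.155), RR gives ψ = 0.176, H_out = 5.975 kJ/mol
Linear interpolation between T = 339.9 (H_out = 5.975) and T = 341.8 (H_out = 6.898) on hF = 6.636 gives T ≈ 341.3 K, at which ψ = 0.19.

T = 341.3 K, V/F = 0.19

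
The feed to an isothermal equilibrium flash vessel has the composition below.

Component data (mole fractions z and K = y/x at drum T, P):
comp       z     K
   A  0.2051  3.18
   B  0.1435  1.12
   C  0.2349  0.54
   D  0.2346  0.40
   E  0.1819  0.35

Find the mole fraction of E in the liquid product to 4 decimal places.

Rachford–Rice: g(V/F) = Σ zᵢ(Kᵢ−1)/(1+V/F(Kᵢ−1)) = 0.
g(0) = ΣzᵢKᵢ − 1 = 0.0973 and g(1) = 1 − Σzᵢ/Kᵢ = -0.7338, so a root lies in (0, 1).
Newton iteration, V/F⁰ = 0.54:
  V/F = 0.5400: g = -0.31263, g' = -0.6627 → V/F = 0.0683
  V/F = 0.0683: g = 0.02424, g' = -0.9696 → V/F = 0.0933
  V/F = 0.0933: g = 0.00075, g' = -0.9113 → V/F = 0.0941
Converged at V/F = 0.0941.
Compositions from xᵢ = zᵢ/(1+V/F(Kᵢ−1)), yᵢ = Kᵢxᵢ:
  A: x = 0.1702, y = 0.5412
  B: x = 0.1419, y = 0.1589
  C: x = 0.2455, y = 0.1326
  D: x = 0.2486, y = 0.0995
  E: x = 0.1937, y = 0.0678

x_E = 0.1937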